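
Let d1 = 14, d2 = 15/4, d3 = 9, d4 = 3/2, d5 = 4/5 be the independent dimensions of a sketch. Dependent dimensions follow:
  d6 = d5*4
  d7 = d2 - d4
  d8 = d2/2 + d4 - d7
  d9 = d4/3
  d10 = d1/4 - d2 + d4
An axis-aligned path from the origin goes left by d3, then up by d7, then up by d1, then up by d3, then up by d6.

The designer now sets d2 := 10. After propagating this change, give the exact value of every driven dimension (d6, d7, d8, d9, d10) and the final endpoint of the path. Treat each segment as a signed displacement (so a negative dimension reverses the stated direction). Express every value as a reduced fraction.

Apply edit: d2 := 10
  d6 = d5*4 = 16/5
  d7 = d2 - d4 = 17/2
  d8 = d2/2 + d4 - d7 = -2
  d9 = d4/3 = 1/2
  d10 = d1/4 - d2 + d4 = -5
Walk from origin (0, 0):
  seg 1: left by d3 = 9 → (-9, 0)
  seg 2: up by d7 = 17/2 → (-9, 17/2)
  seg 3: up by d1 = 14 → (-9, 45/2)
  seg 4: up by d3 = 9 → (-9, 63/2)
  seg 5: up by d6 = 16/5 → (-9, 347/10)

d6 = 16/5
d7 = 17/2
d8 = -2
d9 = 1/2
d10 = -5
endpoint = (-9, 347/10)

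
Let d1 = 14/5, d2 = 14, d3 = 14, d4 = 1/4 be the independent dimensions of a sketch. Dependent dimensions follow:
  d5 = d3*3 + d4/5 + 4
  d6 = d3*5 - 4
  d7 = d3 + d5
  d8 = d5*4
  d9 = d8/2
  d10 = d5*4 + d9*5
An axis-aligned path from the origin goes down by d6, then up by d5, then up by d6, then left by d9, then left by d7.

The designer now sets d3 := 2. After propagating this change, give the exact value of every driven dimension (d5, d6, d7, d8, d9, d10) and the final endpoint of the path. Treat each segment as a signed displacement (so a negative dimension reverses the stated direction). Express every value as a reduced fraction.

d5 = 201/20
d6 = 6
d7 = 241/20
d8 = 201/5
d9 = 201/10
d10 = 1407/10
endpoint = (-643/20, 201/20)

Apply edit: d3 := 2
  d5 = d3*3 + d4/5 + 4 = 201/20
  d6 = d3*5 - 4 = 6
  d7 = d3 + d5 = 241/20
  d8 = d5*4 = 201/5
  d9 = d8/2 = 201/10
  d10 = d5*4 + d9*5 = 1407/10
Walk from origin (0, 0):
  seg 1: down by d6 = 6 → (0, -6)
  seg 2: up by d5 = 201/20 → (0, 81/20)
  seg 3: up by d6 = 6 → (0, 201/20)
  seg 4: left by d9 = 201/10 → (-201/10, 201/20)
  seg 5: left by d7 = 241/20 → (-643/20, 201/20)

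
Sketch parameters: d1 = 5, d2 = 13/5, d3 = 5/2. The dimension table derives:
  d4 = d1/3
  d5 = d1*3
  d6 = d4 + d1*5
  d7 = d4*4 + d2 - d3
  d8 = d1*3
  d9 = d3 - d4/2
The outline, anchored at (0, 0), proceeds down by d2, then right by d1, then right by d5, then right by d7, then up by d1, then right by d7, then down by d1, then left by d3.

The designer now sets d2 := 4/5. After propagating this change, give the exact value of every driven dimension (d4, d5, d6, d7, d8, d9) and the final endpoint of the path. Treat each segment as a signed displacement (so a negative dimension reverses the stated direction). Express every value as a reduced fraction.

Apply edit: d2 := 4/5
  d4 = d1/3 = 5/3
  d5 = d1*3 = 15
  d6 = d4 + d1*5 = 80/3
  d7 = d4*4 + d2 - d3 = 149/30
  d8 = d1*3 = 15
  d9 = d3 - d4/2 = 5/3
Walk from origin (0, 0):
  seg 1: down by d2 = 4/5 → (0, -4/5)
  seg 2: right by d1 = 5 → (5, -4/5)
  seg 3: right by d5 = 15 → (20, -4/5)
  seg 4: right by d7 = 149/30 → (749/30, -4/5)
  seg 5: up by d1 = 5 → (749/30, 21/5)
  seg 6: right by d7 = 149/30 → (449/15, 21/5)
  seg 7: down by d1 = 5 → (449/15, -4/5)
  seg 8: left by d3 = 5/2 → (823/30, -4/5)

d4 = 5/3
d5 = 15
d6 = 80/3
d7 = 149/30
d8 = 15
d9 = 5/3
endpoint = (823/30, -4/5)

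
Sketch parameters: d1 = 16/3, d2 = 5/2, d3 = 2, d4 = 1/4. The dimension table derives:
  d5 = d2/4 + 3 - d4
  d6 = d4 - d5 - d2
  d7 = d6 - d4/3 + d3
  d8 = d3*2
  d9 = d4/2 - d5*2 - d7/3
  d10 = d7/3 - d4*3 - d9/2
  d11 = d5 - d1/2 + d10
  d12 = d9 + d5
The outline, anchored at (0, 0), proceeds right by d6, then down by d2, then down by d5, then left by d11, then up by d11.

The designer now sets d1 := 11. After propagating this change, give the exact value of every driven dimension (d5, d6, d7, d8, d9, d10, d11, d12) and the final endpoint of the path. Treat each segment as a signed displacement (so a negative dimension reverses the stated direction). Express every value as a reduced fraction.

d5 = 27/8
d6 = -45/8
d7 = -89/24
d8 = 4
d9 = -97/18
d10 = 17/24
d11 = -17/12
d12 = -145/72
endpoint = (-101/24, -175/24)

Apply edit: d1 := 11
  d5 = d2/4 + 3 - d4 = 27/8
  d6 = d4 - d5 - d2 = -45/8
  d7 = d6 - d4/3 + d3 = -89/24
  d8 = d3*2 = 4
  d9 = d4/2 - d5*2 - d7/3 = -97/18
  d10 = d7/3 - d4*3 - d9/2 = 17/24
  d11 = d5 - d1/2 + d10 = -17/12
  d12 = d9 + d5 = -145/72
Walk from origin (0, 0):
  seg 1: right by d6 = -45/8 → (-45/8, 0)
  seg 2: down by d2 = 5/2 → (-45/8, -5/2)
  seg 3: down by d5 = 27/8 → (-45/8, -47/8)
  seg 4: left by d11 = -17/12 → (-101/24, -47/8)
  seg 5: up by d11 = -17/12 → (-101/24, -175/24)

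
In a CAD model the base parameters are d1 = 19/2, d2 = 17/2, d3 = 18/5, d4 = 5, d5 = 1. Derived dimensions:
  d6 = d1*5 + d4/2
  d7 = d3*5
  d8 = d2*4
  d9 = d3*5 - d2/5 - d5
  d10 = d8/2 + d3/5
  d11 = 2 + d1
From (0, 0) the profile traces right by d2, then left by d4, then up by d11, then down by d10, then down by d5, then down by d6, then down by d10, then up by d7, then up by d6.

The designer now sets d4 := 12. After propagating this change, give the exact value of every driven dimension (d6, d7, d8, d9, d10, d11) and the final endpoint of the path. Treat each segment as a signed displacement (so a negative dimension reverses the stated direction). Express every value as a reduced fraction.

Apply edit: d4 := 12
  d6 = d1*5 + d4/2 = 107/2
  d7 = d3*5 = 18
  d8 = d2*4 = 34
  d9 = d3*5 - d2/5 - d5 = 153/10
  d10 = d8/2 + d3/5 = 443/25
  d11 = 2 + d1 = 23/2
Walk from origin (0, 0):
  seg 1: right by d2 = 17/2 → (17/2, 0)
  seg 2: left by d4 = 12 → (-7/2, 0)
  seg 3: up by d11 = 23/2 → (-7/2, 23/2)
  seg 4: down by d10 = 443/25 → (-7/2, -311/50)
  seg 5: down by d5 = 1 → (-7/2, -361/50)
  seg 6: down by d6 = 107/2 → (-7/2, -1518/25)
  seg 7: down by d10 = 443/25 → (-7/2, -1961/25)
  seg 8: up by d7 = 18 → (-7/2, -1511/25)
  seg 9: up by d6 = 107/2 → (-7/2, -347/50)

d6 = 107/2
d7 = 18
d8 = 34
d9 = 153/10
d10 = 443/25
d11 = 23/2
endpoint = (-7/2, -347/50)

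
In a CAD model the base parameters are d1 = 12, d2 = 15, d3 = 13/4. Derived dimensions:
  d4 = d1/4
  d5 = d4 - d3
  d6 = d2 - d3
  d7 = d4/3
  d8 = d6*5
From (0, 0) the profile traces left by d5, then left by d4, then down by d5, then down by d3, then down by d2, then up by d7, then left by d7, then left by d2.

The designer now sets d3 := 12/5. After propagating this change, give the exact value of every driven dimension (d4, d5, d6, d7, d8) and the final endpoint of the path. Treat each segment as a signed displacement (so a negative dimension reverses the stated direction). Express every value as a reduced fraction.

Apply edit: d3 := 12/5
  d4 = d1/4 = 3
  d5 = d4 - d3 = 3/5
  d6 = d2 - d3 = 63/5
  d7 = d4/3 = 1
  d8 = d6*5 = 63
Walk from origin (0, 0):
  seg 1: left by d5 = 3/5 → (-3/5, 0)
  seg 2: left by d4 = 3 → (-18/5, 0)
  seg 3: down by d5 = 3/5 → (-18/5, -3/5)
  seg 4: down by d3 = 12/5 → (-18/5, -3)
  seg 5: down by d2 = 15 → (-18/5, -18)
  seg 6: up by d7 = 1 → (-18/5, -17)
  seg 7: left by d7 = 1 → (-23/5, -17)
  seg 8: left by d2 = 15 → (-98/5, -17)

d4 = 3
d5 = 3/5
d6 = 63/5
d7 = 1
d8 = 63
endpoint = (-98/5, -17)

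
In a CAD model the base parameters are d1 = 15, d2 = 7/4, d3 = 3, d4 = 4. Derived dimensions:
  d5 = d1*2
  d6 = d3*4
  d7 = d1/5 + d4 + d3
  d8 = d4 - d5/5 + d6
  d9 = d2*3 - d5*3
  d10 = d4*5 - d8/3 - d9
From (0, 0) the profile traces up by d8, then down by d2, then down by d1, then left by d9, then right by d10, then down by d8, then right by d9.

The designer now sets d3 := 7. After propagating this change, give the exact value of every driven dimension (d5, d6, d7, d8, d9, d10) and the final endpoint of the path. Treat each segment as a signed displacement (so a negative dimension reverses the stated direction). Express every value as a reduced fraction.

d5 = 30
d6 = 28
d7 = 14
d8 = 26
d9 = -339/4
d10 = 1153/12
endpoint = (1153/12, -67/4)

Apply edit: d3 := 7
  d5 = d1*2 = 30
  d6 = d3*4 = 28
  d7 = d1/5 + d4 + d3 = 14
  d8 = d4 - d5/5 + d6 = 26
  d9 = d2*3 - d5*3 = -339/4
  d10 = d4*5 - d8/3 - d9 = 1153/12
Walk from origin (0, 0):
  seg 1: up by d8 = 26 → (0, 26)
  seg 2: down by d2 = 7/4 → (0, 97/4)
  seg 3: down by d1 = 15 → (0, 37/4)
  seg 4: left by d9 = -339/4 → (339/4, 37/4)
  seg 5: right by d10 = 1153/12 → (1085/6, 37/4)
  seg 6: down by d8 = 26 → (1085/6, -67/4)
  seg 7: right by d9 = -339/4 → (1153/12, -67/4)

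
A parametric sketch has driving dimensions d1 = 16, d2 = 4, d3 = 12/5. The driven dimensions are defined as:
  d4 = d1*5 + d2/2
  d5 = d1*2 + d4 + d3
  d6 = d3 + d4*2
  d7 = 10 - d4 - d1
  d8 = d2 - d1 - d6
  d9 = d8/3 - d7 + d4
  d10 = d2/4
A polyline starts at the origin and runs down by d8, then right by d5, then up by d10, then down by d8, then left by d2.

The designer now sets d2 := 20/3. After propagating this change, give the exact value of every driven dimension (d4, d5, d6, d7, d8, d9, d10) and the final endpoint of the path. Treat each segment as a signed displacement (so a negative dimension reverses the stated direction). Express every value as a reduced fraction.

d4 = 250/3
d5 = 1766/15
d6 = 2536/15
d7 = -268/3
d8 = -892/5
d9 = 566/5
d10 = 5/3
endpoint = (1666/15, 5377/15)

Apply edit: d2 := 20/3
  d4 = d1*5 + d2/2 = 250/3
  d5 = d1*2 + d4 + d3 = 1766/15
  d6 = d3 + d4*2 = 2536/15
  d7 = 10 - d4 - d1 = -268/3
  d8 = d2 - d1 - d6 = -892/5
  d9 = d8/3 - d7 + d4 = 566/5
  d10 = d2/4 = 5/3
Walk from origin (0, 0):
  seg 1: down by d8 = -892/5 → (0, 892/5)
  seg 2: right by d5 = 1766/15 → (1766/15, 892/5)
  seg 3: up by d10 = 5/3 → (1766/15, 2701/15)
  seg 4: down by d8 = -892/5 → (1766/15, 5377/15)
  seg 5: left by d2 = 20/3 → (1666/15, 5377/15)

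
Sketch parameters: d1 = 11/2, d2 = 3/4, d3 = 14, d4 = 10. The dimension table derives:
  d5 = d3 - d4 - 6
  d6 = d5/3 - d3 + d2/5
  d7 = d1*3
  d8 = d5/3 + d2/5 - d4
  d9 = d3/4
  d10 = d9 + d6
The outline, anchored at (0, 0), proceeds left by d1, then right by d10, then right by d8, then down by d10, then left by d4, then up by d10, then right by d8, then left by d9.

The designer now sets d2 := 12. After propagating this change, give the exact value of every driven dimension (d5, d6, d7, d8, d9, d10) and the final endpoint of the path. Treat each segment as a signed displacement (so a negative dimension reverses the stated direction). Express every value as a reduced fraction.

d5 = -2
d6 = -184/15
d7 = 33/2
d8 = -124/15
d9 = 7/2
d10 = -263/30
endpoint = (-443/10, 0)

Apply edit: d2 := 12
  d5 = d3 - d4 - 6 = -2
  d6 = d5/3 - d3 + d2/5 = -184/15
  d7 = d1*3 = 33/2
  d8 = d5/3 + d2/5 - d4 = -124/15
  d9 = d3/4 = 7/2
  d10 = d9 + d6 = -263/30
Walk from origin (0, 0):
  seg 1: left by d1 = 11/2 → (-11/2, 0)
  seg 2: right by d10 = -263/30 → (-214/15, 0)
  seg 3: right by d8 = -124/15 → (-338/15, 0)
  seg 4: down by d10 = -263/30 → (-338/15, 263/30)
  seg 5: left by d4 = 10 → (-488/15, 263/30)
  seg 6: up by d10 = -263/30 → (-488/15, 0)
  seg 7: right by d8 = -124/15 → (-204/5, 0)
  seg 8: left by d9 = 7/2 → (-443/10, 0)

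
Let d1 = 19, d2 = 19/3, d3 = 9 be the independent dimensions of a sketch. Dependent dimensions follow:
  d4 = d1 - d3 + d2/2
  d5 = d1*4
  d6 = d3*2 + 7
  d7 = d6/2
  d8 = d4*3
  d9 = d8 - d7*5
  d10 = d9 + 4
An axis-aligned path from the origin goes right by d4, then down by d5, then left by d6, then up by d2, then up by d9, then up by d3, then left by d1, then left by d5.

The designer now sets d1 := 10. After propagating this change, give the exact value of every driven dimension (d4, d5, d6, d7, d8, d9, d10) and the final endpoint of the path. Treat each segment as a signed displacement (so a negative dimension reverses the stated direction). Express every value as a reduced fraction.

d4 = 25/6
d5 = 40
d6 = 25
d7 = 25/2
d8 = 25/2
d9 = -50
d10 = -46
endpoint = (-425/6, -224/3)

Apply edit: d1 := 10
  d4 = d1 - d3 + d2/2 = 25/6
  d5 = d1*4 = 40
  d6 = d3*2 + 7 = 25
  d7 = d6/2 = 25/2
  d8 = d4*3 = 25/2
  d9 = d8 - d7*5 = -50
  d10 = d9 + 4 = -46
Walk from origin (0, 0):
  seg 1: right by d4 = 25/6 → (25/6, 0)
  seg 2: down by d5 = 40 → (25/6, -40)
  seg 3: left by d6 = 25 → (-125/6, -40)
  seg 4: up by d2 = 19/3 → (-125/6, -101/3)
  seg 5: up by d9 = -50 → (-125/6, -251/3)
  seg 6: up by d3 = 9 → (-125/6, -224/3)
  seg 7: left by d1 = 10 → (-185/6, -224/3)
  seg 8: left by d5 = 40 → (-425/6, -224/3)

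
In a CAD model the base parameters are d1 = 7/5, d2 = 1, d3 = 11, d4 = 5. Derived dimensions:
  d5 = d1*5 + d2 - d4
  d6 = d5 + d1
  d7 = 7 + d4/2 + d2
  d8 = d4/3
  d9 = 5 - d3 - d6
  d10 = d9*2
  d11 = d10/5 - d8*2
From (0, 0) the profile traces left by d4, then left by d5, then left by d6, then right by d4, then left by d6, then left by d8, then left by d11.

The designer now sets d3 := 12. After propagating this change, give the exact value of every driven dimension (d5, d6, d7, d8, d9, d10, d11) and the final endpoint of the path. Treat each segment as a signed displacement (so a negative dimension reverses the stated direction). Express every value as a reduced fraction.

d5 = 3
d6 = 22/5
d7 = 21/2
d8 = 5/3
d9 = -57/5
d10 = -114/5
d11 = -592/75
endpoint = (-418/75, 0)

Apply edit: d3 := 12
  d5 = d1*5 + d2 - d4 = 3
  d6 = d5 + d1 = 22/5
  d7 = 7 + d4/2 + d2 = 21/2
  d8 = d4/3 = 5/3
  d9 = 5 - d3 - d6 = -57/5
  d10 = d9*2 = -114/5
  d11 = d10/5 - d8*2 = -592/75
Walk from origin (0, 0):
  seg 1: left by d4 = 5 → (-5, 0)
  seg 2: left by d5 = 3 → (-8, 0)
  seg 3: left by d6 = 22/5 → (-62/5, 0)
  seg 4: right by d4 = 5 → (-37/5, 0)
  seg 5: left by d6 = 22/5 → (-59/5, 0)
  seg 6: left by d8 = 5/3 → (-202/15, 0)
  seg 7: left by d11 = -592/75 → (-418/75, 0)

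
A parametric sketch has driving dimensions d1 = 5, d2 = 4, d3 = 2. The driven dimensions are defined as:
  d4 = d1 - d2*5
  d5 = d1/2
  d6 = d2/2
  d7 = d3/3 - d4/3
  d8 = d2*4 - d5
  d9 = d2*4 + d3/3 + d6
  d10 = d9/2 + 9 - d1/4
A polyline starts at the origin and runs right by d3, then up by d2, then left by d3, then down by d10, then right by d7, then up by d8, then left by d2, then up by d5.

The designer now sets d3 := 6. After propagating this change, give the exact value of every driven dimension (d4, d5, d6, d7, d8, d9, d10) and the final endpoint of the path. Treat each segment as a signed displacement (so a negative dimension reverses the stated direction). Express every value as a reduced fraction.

d4 = -15
d5 = 5/2
d6 = 2
d7 = 7
d8 = 27/2
d9 = 20
d10 = 71/4
endpoint = (3, 9/4)

Apply edit: d3 := 6
  d4 = d1 - d2*5 = -15
  d5 = d1/2 = 5/2
  d6 = d2/2 = 2
  d7 = d3/3 - d4/3 = 7
  d8 = d2*4 - d5 = 27/2
  d9 = d2*4 + d3/3 + d6 = 20
  d10 = d9/2 + 9 - d1/4 = 71/4
Walk from origin (0, 0):
  seg 1: right by d3 = 6 → (6, 0)
  seg 2: up by d2 = 4 → (6, 4)
  seg 3: left by d3 = 6 → (0, 4)
  seg 4: down by d10 = 71/4 → (0, -55/4)
  seg 5: right by d7 = 7 → (7, -55/4)
  seg 6: up by d8 = 27/2 → (7, -1/4)
  seg 7: left by d2 = 4 → (3, -1/4)
  seg 8: up by d5 = 5/2 → (3, 9/4)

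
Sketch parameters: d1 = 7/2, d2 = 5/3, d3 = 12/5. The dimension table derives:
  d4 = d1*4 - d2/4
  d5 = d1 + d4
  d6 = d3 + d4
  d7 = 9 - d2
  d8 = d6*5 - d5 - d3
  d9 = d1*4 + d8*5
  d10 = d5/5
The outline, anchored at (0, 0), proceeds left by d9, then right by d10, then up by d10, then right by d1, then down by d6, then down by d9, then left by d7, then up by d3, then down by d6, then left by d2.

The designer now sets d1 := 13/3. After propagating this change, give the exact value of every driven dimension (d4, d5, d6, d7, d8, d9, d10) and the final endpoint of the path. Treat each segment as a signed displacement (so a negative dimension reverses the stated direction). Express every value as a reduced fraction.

Apply edit: d1 := 13/3
  d4 = d1*4 - d2/4 = 203/12
  d5 = d1 + d4 = 85/4
  d6 = d3 + d4 = 1159/60
  d7 = 9 - d2 = 22/3
  d8 = d6*5 - d5 - d3 = 1094/15
  d9 = d1*4 + d8*5 = 382
  d10 = d5/5 = 17/4
Walk from origin (0, 0):
  seg 1: left by d9 = 382 → (-382, 0)
  seg 2: right by d10 = 17/4 → (-1511/4, 0)
  seg 3: up by d10 = 17/4 → (-1511/4, 17/4)
  seg 4: right by d1 = 13/3 → (-4481/12, 17/4)
  seg 5: down by d6 = 1159/60 → (-4481/12, -226/15)
  seg 6: down by d9 = 382 → (-4481/12, -5956/15)
  seg 7: left by d7 = 22/3 → (-1523/4, -5956/15)
  seg 8: up by d3 = 12/5 → (-1523/4, -1184/3)
  seg 9: down by d6 = 1159/60 → (-1523/4, -24839/60)
  seg 10: left by d2 = 5/3 → (-4589/12, -24839/60)

d4 = 203/12
d5 = 85/4
d6 = 1159/60
d7 = 22/3
d8 = 1094/15
d9 = 382
d10 = 17/4
endpoint = (-4589/12, -24839/60)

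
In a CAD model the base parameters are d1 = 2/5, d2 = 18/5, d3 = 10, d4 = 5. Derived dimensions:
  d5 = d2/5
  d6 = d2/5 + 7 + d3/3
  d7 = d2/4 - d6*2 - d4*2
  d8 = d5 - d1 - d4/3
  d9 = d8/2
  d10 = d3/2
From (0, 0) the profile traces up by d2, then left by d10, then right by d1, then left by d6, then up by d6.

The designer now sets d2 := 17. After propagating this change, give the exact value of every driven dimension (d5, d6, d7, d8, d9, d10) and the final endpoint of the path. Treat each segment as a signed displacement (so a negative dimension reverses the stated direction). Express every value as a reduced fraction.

d5 = 17/5
d6 = 206/15
d7 = -1993/60
d8 = 4/3
d9 = 2/3
d10 = 5
endpoint = (-55/3, 461/15)

Apply edit: d2 := 17
  d5 = d2/5 = 17/5
  d6 = d2/5 + 7 + d3/3 = 206/15
  d7 = d2/4 - d6*2 - d4*2 = -1993/60
  d8 = d5 - d1 - d4/3 = 4/3
  d9 = d8/2 = 2/3
  d10 = d3/2 = 5
Walk from origin (0, 0):
  seg 1: up by d2 = 17 → (0, 17)
  seg 2: left by d10 = 5 → (-5, 17)
  seg 3: right by d1 = 2/5 → (-23/5, 17)
  seg 4: left by d6 = 206/15 → (-55/3, 17)
  seg 5: up by d6 = 206/15 → (-55/3, 461/15)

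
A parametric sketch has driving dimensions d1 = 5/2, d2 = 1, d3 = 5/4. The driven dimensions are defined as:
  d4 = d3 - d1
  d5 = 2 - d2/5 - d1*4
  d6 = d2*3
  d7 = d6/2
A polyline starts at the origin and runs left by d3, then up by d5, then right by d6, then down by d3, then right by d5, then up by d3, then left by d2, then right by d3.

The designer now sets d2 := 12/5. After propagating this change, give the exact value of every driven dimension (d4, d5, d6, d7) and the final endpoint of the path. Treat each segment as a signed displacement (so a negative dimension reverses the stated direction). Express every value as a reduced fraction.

Apply edit: d2 := 12/5
  d4 = d3 - d1 = -5/4
  d5 = 2 - d2/5 - d1*4 = -212/25
  d6 = d2*3 = 36/5
  d7 = d6/2 = 18/5
Walk from origin (0, 0):
  seg 1: left by d3 = 5/4 → (-5/4, 0)
  seg 2: up by d5 = -212/25 → (-5/4, -212/25)
  seg 3: right by d6 = 36/5 → (119/20, -212/25)
  seg 4: down by d3 = 5/4 → (119/20, -973/100)
  seg 5: right by d5 = -212/25 → (-253/100, -973/100)
  seg 6: up by d3 = 5/4 → (-253/100, -212/25)
  seg 7: left by d2 = 12/5 → (-493/100, -212/25)
  seg 8: right by d3 = 5/4 → (-92/25, -212/25)

d4 = -5/4
d5 = -212/25
d6 = 36/5
d7 = 18/5
endpoint = (-92/25, -212/25)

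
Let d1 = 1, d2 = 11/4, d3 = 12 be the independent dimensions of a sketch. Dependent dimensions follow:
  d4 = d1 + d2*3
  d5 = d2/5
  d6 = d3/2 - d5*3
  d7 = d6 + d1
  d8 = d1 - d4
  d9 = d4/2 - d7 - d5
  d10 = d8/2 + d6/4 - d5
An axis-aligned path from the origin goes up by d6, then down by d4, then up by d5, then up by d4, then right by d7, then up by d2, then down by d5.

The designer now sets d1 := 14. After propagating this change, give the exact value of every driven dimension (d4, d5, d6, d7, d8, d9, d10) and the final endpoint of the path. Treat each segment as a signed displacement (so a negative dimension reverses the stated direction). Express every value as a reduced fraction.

d4 = 89/4
d5 = 11/20
d6 = 87/20
d7 = 367/20
d8 = -33/4
d9 = -311/40
d10 = -287/80
endpoint = (367/20, 71/10)

Apply edit: d1 := 14
  d4 = d1 + d2*3 = 89/4
  d5 = d2/5 = 11/20
  d6 = d3/2 - d5*3 = 87/20
  d7 = d6 + d1 = 367/20
  d8 = d1 - d4 = -33/4
  d9 = d4/2 - d7 - d5 = -311/40
  d10 = d8/2 + d6/4 - d5 = -287/80
Walk from origin (0, 0):
  seg 1: up by d6 = 87/20 → (0, 87/20)
  seg 2: down by d4 = 89/4 → (0, -179/10)
  seg 3: up by d5 = 11/20 → (0, -347/20)
  seg 4: up by d4 = 89/4 → (0, 49/10)
  seg 5: right by d7 = 367/20 → (367/20, 49/10)
  seg 6: up by d2 = 11/4 → (367/20, 153/20)
  seg 7: down by d5 = 11/20 → (367/20, 71/10)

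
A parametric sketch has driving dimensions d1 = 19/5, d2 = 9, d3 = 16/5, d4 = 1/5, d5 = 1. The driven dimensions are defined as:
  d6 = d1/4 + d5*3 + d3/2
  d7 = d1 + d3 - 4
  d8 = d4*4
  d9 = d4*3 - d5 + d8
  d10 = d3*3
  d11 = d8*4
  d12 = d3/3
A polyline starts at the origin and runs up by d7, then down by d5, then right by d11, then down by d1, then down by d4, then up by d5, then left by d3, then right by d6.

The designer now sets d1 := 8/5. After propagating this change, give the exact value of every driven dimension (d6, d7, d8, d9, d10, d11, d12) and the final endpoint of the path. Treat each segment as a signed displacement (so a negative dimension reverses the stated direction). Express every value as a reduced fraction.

Apply edit: d1 := 8/5
  d6 = d1/4 + d5*3 + d3/2 = 5
  d7 = d1 + d3 - 4 = 4/5
  d8 = d4*4 = 4/5
  d9 = d4*3 - d5 + d8 = 2/5
  d10 = d3*3 = 48/5
  d11 = d8*4 = 16/5
  d12 = d3/3 = 16/15
Walk from origin (0, 0):
  seg 1: up by d7 = 4/5 → (0, 4/5)
  seg 2: down by d5 = 1 → (0, -1/5)
  seg 3: right by d11 = 16/5 → (16/5, -1/5)
  seg 4: down by d1 = 8/5 → (16/5, -9/5)
  seg 5: down by d4 = 1/5 → (16/5, -2)
  seg 6: up by d5 = 1 → (16/5, -1)
  seg 7: left by d3 = 16/5 → (0, -1)
  seg 8: right by d6 = 5 → (5, -1)

d6 = 5
d7 = 4/5
d8 = 4/5
d9 = 2/5
d10 = 48/5
d11 = 16/5
d12 = 16/15
endpoint = (5, -1)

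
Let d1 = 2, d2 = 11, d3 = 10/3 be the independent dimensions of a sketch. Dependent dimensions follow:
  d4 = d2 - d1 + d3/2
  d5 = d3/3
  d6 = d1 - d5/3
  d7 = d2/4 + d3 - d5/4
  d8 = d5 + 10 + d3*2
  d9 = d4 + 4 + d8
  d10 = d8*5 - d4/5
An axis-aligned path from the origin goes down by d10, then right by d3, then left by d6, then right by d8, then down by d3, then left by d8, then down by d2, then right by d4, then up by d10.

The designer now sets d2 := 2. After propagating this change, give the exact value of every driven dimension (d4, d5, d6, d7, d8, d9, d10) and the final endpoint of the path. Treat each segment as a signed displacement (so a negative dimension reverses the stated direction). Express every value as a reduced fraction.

d4 = 5/3
d5 = 10/9
d6 = 44/27
d7 = 32/9
d8 = 160/9
d9 = 211/9
d10 = 797/9
endpoint = (91/27, -16/3)

Apply edit: d2 := 2
  d4 = d2 - d1 + d3/2 = 5/3
  d5 = d3/3 = 10/9
  d6 = d1 - d5/3 = 44/27
  d7 = d2/4 + d3 - d5/4 = 32/9
  d8 = d5 + 10 + d3*2 = 160/9
  d9 = d4 + 4 + d8 = 211/9
  d10 = d8*5 - d4/5 = 797/9
Walk from origin (0, 0):
  seg 1: down by d10 = 797/9 → (0, -797/9)
  seg 2: right by d3 = 10/3 → (10/3, -797/9)
  seg 3: left by d6 = 44/27 → (46/27, -797/9)
  seg 4: right by d8 = 160/9 → (526/27, -797/9)
  seg 5: down by d3 = 10/3 → (526/27, -827/9)
  seg 6: left by d8 = 160/9 → (46/27, -827/9)
  seg 7: down by d2 = 2 → (46/27, -845/9)
  seg 8: right by d4 = 5/3 → (91/27, -845/9)
  seg 9: up by d10 = 797/9 → (91/27, -16/3)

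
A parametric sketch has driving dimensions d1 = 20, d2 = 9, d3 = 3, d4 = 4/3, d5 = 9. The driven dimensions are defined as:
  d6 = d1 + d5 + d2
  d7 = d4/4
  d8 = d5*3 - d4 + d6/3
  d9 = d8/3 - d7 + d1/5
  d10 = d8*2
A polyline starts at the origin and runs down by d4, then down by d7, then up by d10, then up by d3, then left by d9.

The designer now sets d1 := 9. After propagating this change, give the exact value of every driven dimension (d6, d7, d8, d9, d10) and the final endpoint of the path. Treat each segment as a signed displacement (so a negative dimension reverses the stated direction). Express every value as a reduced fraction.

d6 = 27
d7 = 1/3
d8 = 104/3
d9 = 586/45
d10 = 208/3
endpoint = (-586/45, 212/3)

Apply edit: d1 := 9
  d6 = d1 + d5 + d2 = 27
  d7 = d4/4 = 1/3
  d8 = d5*3 - d4 + d6/3 = 104/3
  d9 = d8/3 - d7 + d1/5 = 586/45
  d10 = d8*2 = 208/3
Walk from origin (0, 0):
  seg 1: down by d4 = 4/3 → (0, -4/3)
  seg 2: down by d7 = 1/3 → (0, -5/3)
  seg 3: up by d10 = 208/3 → (0, 203/3)
  seg 4: up by d3 = 3 → (0, 212/3)
  seg 5: left by d9 = 586/45 → (-586/45, 212/3)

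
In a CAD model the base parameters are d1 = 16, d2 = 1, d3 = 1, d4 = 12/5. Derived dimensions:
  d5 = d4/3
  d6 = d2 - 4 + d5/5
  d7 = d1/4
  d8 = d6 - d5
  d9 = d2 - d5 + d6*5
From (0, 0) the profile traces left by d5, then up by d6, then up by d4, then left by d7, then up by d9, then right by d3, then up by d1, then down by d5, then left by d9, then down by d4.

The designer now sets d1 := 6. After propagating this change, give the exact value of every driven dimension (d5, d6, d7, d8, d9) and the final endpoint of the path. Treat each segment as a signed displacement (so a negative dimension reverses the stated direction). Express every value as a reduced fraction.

d5 = 4/5
d6 = -71/25
d7 = 3/2
d8 = -91/25
d9 = -14
endpoint = (127/10, -291/25)

Apply edit: d1 := 6
  d5 = d4/3 = 4/5
  d6 = d2 - 4 + d5/5 = -71/25
  d7 = d1/4 = 3/2
  d8 = d6 - d5 = -91/25
  d9 = d2 - d5 + d6*5 = -14
Walk from origin (0, 0):
  seg 1: left by d5 = 4/5 → (-4/5, 0)
  seg 2: up by d6 = -71/25 → (-4/5, -71/25)
  seg 3: up by d4 = 12/5 → (-4/5, -11/25)
  seg 4: left by d7 = 3/2 → (-23/10, -11/25)
  seg 5: up by d9 = -14 → (-23/10, -361/25)
  seg 6: right by d3 = 1 → (-13/10, -361/25)
  seg 7: up by d1 = 6 → (-13/10, -211/25)
  seg 8: down by d5 = 4/5 → (-13/10, -231/25)
  seg 9: left by d9 = -14 → (127/10, -231/25)
  seg 10: down by d4 = 12/5 → (127/10, -291/25)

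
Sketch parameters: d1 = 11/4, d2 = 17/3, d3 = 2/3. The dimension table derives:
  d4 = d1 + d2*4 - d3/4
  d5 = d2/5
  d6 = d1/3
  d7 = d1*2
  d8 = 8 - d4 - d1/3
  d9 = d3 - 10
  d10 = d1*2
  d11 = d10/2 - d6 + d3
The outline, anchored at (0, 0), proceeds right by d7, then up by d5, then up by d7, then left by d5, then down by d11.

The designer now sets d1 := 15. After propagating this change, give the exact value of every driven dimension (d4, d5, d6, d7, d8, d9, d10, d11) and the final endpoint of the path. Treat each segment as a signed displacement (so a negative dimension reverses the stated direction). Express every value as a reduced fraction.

Apply edit: d1 := 15
  d4 = d1 + d2*4 - d3/4 = 75/2
  d5 = d2/5 = 17/15
  d6 = d1/3 = 5
  d7 = d1*2 = 30
  d8 = 8 - d4 - d1/3 = -69/2
  d9 = d3 - 10 = -28/3
  d10 = d1*2 = 30
  d11 = d10/2 - d6 + d3 = 32/3
Walk from origin (0, 0):
  seg 1: right by d7 = 30 → (30, 0)
  seg 2: up by d5 = 17/15 → (30, 17/15)
  seg 3: up by d7 = 30 → (30, 467/15)
  seg 4: left by d5 = 17/15 → (433/15, 467/15)
  seg 5: down by d11 = 32/3 → (433/15, 307/15)

d4 = 75/2
d5 = 17/15
d6 = 5
d7 = 30
d8 = -69/2
d9 = -28/3
d10 = 30
d11 = 32/3
endpoint = (433/15, 307/15)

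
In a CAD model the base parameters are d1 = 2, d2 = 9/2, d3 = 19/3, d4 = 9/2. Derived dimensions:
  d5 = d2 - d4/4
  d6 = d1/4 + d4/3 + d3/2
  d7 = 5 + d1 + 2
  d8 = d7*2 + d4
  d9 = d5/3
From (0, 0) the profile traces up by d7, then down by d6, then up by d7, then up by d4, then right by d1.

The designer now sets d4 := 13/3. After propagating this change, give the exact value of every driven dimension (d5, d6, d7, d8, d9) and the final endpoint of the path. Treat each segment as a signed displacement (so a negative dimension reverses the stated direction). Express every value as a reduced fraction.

Apply edit: d4 := 13/3
  d5 = d2 - d4/4 = 41/12
  d6 = d1/4 + d4/3 + d3/2 = 46/9
  d7 = 5 + d1 + 2 = 9
  d8 = d7*2 + d4 = 67/3
  d9 = d5/3 = 41/36
Walk from origin (0, 0):
  seg 1: up by d7 = 9 → (0, 9)
  seg 2: down by d6 = 46/9 → (0, 35/9)
  seg 3: up by d7 = 9 → (0, 116/9)
  seg 4: up by d4 = 13/3 → (0, 155/9)
  seg 5: right by d1 = 2 → (2, 155/9)

d5 = 41/12
d6 = 46/9
d7 = 9
d8 = 67/3
d9 = 41/36
endpoint = (2, 155/9)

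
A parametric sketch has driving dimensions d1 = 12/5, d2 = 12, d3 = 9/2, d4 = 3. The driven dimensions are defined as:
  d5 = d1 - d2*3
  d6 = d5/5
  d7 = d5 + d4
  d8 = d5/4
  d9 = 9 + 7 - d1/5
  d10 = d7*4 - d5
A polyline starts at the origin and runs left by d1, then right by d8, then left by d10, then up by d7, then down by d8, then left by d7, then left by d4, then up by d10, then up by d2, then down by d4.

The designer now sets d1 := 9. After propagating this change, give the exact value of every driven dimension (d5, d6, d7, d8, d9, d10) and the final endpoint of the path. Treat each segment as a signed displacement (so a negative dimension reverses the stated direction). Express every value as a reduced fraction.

d5 = -27
d6 = -27/5
d7 = -24
d8 = -27/4
d9 = 71/5
d10 = -69
endpoint = (297/4, -309/4)

Apply edit: d1 := 9
  d5 = d1 - d2*3 = -27
  d6 = d5/5 = -27/5
  d7 = d5 + d4 = -24
  d8 = d5/4 = -27/4
  d9 = 9 + 7 - d1/5 = 71/5
  d10 = d7*4 - d5 = -69
Walk from origin (0, 0):
  seg 1: left by d1 = 9 → (-9, 0)
  seg 2: right by d8 = -27/4 → (-63/4, 0)
  seg 3: left by d10 = -69 → (213/4, 0)
  seg 4: up by d7 = -24 → (213/4, -24)
  seg 5: down by d8 = -27/4 → (213/4, -69/4)
  seg 6: left by d7 = -24 → (309/4, -69/4)
  seg 7: left by d4 = 3 → (297/4, -69/4)
  seg 8: up by d10 = -69 → (297/4, -345/4)
  seg 9: up by d2 = 12 → (297/4, -297/4)
  seg 10: down by d4 = 3 → (297/4, -309/4)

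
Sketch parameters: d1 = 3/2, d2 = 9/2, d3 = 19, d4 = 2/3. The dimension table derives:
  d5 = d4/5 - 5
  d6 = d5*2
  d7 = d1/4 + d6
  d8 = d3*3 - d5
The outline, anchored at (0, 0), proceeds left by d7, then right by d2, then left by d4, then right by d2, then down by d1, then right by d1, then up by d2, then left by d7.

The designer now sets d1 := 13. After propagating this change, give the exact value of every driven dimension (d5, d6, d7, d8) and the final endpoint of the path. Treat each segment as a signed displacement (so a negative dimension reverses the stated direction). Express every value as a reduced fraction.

Apply edit: d1 := 13
  d5 = d4/5 - 5 = -73/15
  d6 = d5*2 = -146/15
  d7 = d1/4 + d6 = -389/60
  d8 = d3*3 - d5 = 928/15
Walk from origin (0, 0):
  seg 1: left by d7 = -389/60 → (389/60, 0)
  seg 2: right by d2 = 9/2 → (659/60, 0)
  seg 3: left by d4 = 2/3 → (619/60, 0)
  seg 4: right by d2 = 9/2 → (889/60, 0)
  seg 5: down by d1 = 13 → (889/60, -13)
  seg 6: right by d1 = 13 → (1669/60, -13)
  seg 7: up by d2 = 9/2 → (1669/60, -17/2)
  seg 8: left by d7 = -389/60 → (343/10, -17/2)

d5 = -73/15
d6 = -146/15
d7 = -389/60
d8 = 928/15
endpoint = (343/10, -17/2)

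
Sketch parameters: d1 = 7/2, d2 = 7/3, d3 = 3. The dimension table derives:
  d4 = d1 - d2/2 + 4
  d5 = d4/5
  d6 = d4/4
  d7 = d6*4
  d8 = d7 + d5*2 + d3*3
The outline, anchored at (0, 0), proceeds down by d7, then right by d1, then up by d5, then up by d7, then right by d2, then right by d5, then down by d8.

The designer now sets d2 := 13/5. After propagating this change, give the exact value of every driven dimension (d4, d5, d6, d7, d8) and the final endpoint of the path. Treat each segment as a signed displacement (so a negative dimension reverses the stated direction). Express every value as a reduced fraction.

d4 = 31/5
d5 = 31/25
d6 = 31/20
d7 = 31/5
d8 = 442/25
endpoint = (367/50, -411/25)

Apply edit: d2 := 13/5
  d4 = d1 - d2/2 + 4 = 31/5
  d5 = d4/5 = 31/25
  d6 = d4/4 = 31/20
  d7 = d6*4 = 31/5
  d8 = d7 + d5*2 + d3*3 = 442/25
Walk from origin (0, 0):
  seg 1: down by d7 = 31/5 → (0, -31/5)
  seg 2: right by d1 = 7/2 → (7/2, -31/5)
  seg 3: up by d5 = 31/25 → (7/2, -124/25)
  seg 4: up by d7 = 31/5 → (7/2, 31/25)
  seg 5: right by d2 = 13/5 → (61/10, 31/25)
  seg 6: right by d5 = 31/25 → (367/50, 31/25)
  seg 7: down by d8 = 442/25 → (367/50, -411/25)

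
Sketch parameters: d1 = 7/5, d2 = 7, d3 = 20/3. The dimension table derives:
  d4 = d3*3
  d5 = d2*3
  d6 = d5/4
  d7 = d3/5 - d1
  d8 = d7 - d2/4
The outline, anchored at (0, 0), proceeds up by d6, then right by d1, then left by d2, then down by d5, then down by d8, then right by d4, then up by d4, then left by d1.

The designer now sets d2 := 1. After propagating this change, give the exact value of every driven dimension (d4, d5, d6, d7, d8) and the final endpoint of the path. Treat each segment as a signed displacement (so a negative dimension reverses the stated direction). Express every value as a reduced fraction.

d4 = 20
d5 = 3
d6 = 3/4
d7 = -1/15
d8 = -19/60
endpoint = (19, 271/15)

Apply edit: d2 := 1
  d4 = d3*3 = 20
  d5 = d2*3 = 3
  d6 = d5/4 = 3/4
  d7 = d3/5 - d1 = -1/15
  d8 = d7 - d2/4 = -19/60
Walk from origin (0, 0):
  seg 1: up by d6 = 3/4 → (0, 3/4)
  seg 2: right by d1 = 7/5 → (7/5, 3/4)
  seg 3: left by d2 = 1 → (2/5, 3/4)
  seg 4: down by d5 = 3 → (2/5, -9/4)
  seg 5: down by d8 = -19/60 → (2/5, -29/15)
  seg 6: right by d4 = 20 → (102/5, -29/15)
  seg 7: up by d4 = 20 → (102/5, 271/15)
  seg 8: left by d1 = 7/5 → (19, 271/15)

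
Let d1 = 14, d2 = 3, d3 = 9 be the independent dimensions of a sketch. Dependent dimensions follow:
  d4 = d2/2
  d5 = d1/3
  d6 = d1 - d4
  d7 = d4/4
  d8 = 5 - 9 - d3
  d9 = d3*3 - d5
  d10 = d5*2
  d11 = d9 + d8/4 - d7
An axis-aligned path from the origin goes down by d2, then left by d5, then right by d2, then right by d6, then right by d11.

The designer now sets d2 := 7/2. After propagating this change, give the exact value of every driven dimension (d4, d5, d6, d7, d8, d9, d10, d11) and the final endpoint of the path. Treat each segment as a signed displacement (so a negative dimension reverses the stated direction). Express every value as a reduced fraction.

d4 = 7/4
d5 = 14/3
d6 = 49/4
d7 = 7/16
d8 = -13
d9 = 67/3
d10 = 28/3
d11 = 895/48
endpoint = (1427/48, -7/2)

Apply edit: d2 := 7/2
  d4 = d2/2 = 7/4
  d5 = d1/3 = 14/3
  d6 = d1 - d4 = 49/4
  d7 = d4/4 = 7/16
  d8 = 5 - 9 - d3 = -13
  d9 = d3*3 - d5 = 67/3
  d10 = d5*2 = 28/3
  d11 = d9 + d8/4 - d7 = 895/48
Walk from origin (0, 0):
  seg 1: down by d2 = 7/2 → (0, -7/2)
  seg 2: left by d5 = 14/3 → (-14/3, -7/2)
  seg 3: right by d2 = 7/2 → (-7/6, -7/2)
  seg 4: right by d6 = 49/4 → (133/12, -7/2)
  seg 5: right by d11 = 895/48 → (1427/48, -7/2)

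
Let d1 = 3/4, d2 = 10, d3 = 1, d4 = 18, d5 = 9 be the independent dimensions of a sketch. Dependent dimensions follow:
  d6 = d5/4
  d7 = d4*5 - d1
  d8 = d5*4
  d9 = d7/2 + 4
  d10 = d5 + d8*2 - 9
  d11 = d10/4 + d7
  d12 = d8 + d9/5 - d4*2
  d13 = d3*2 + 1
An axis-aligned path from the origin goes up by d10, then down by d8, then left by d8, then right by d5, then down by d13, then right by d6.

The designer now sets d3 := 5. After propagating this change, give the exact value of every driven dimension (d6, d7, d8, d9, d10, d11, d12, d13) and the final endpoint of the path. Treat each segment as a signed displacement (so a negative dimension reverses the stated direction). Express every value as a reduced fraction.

Apply edit: d3 := 5
  d6 = d5/4 = 9/4
  d7 = d4*5 - d1 = 357/4
  d8 = d5*4 = 36
  d9 = d7/2 + 4 = 389/8
  d10 = d5 + d8*2 - 9 = 72
  d11 = d10/4 + d7 = 429/4
  d12 = d8 + d9/5 - d4*2 = 389/40
  d13 = d3*2 + 1 = 11
Walk from origin (0, 0):
  seg 1: up by d10 = 72 → (0, 72)
  seg 2: down by d8 = 36 → (0, 36)
  seg 3: left by d8 = 36 → (-36, 36)
  seg 4: right by d5 = 9 → (-27, 36)
  seg 5: down by d13 = 11 → (-27, 25)
  seg 6: right by d6 = 9/4 → (-99/4, 25)

d6 = 9/4
d7 = 357/4
d8 = 36
d9 = 389/8
d10 = 72
d11 = 429/4
d12 = 389/40
d13 = 11
endpoint = (-99/4, 25)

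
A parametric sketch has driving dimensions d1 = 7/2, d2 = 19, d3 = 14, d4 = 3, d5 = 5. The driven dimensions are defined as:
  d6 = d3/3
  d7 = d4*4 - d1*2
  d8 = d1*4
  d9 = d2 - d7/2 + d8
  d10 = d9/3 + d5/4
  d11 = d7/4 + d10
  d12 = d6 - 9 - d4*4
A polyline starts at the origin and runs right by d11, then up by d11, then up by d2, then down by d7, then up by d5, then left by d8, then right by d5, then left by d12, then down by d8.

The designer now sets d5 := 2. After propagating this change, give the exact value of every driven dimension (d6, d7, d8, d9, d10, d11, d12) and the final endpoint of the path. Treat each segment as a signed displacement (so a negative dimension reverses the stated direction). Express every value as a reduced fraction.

Apply edit: d5 := 2
  d6 = d3/3 = 14/3
  d7 = d4*4 - d1*2 = 5
  d8 = d1*4 = 14
  d9 = d2 - d7/2 + d8 = 61/2
  d10 = d9/3 + d5/4 = 32/3
  d11 = d7/4 + d10 = 143/12
  d12 = d6 - 9 - d4*4 = -49/3
Walk from origin (0, 0):
  seg 1: right by d11 = 143/12 → (143/12, 0)
  seg 2: up by d11 = 143/12 → (143/12, 143/12)
  seg 3: up by d2 = 19 → (143/12, 371/12)
  seg 4: down by d7 = 5 → (143/12, 311/12)
  seg 5: up by d5 = 2 → (143/12, 335/12)
  seg 6: left by d8 = 14 → (-25/12, 335/12)
  seg 7: right by d5 = 2 → (-1/12, 335/12)
  seg 8: left by d12 = -49/3 → (65/4, 335/12)
  seg 9: down by d8 = 14 → (65/4, 167/12)

d6 = 14/3
d7 = 5
d8 = 14
d9 = 61/2
d10 = 32/3
d11 = 143/12
d12 = -49/3
endpoint = (65/4, 167/12)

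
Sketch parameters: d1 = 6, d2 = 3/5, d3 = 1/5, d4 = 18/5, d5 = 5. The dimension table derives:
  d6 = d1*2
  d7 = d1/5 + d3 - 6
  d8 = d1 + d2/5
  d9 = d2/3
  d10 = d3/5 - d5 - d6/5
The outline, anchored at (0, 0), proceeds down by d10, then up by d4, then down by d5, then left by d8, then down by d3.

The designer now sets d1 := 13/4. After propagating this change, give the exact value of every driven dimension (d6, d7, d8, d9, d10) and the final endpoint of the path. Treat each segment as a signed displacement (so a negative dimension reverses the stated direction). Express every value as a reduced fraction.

d6 = 13/2
d7 = -103/20
d8 = 337/100
d9 = 1/5
d10 = -313/50
endpoint = (-337/100, 233/50)

Apply edit: d1 := 13/4
  d6 = d1*2 = 13/2
  d7 = d1/5 + d3 - 6 = -103/20
  d8 = d1 + d2/5 = 337/100
  d9 = d2/3 = 1/5
  d10 = d3/5 - d5 - d6/5 = -313/50
Walk from origin (0, 0):
  seg 1: down by d10 = -313/50 → (0, 313/50)
  seg 2: up by d4 = 18/5 → (0, 493/50)
  seg 3: down by d5 = 5 → (0, 243/50)
  seg 4: left by d8 = 337/100 → (-337/100, 243/50)
  seg 5: down by d3 = 1/5 → (-337/100, 233/50)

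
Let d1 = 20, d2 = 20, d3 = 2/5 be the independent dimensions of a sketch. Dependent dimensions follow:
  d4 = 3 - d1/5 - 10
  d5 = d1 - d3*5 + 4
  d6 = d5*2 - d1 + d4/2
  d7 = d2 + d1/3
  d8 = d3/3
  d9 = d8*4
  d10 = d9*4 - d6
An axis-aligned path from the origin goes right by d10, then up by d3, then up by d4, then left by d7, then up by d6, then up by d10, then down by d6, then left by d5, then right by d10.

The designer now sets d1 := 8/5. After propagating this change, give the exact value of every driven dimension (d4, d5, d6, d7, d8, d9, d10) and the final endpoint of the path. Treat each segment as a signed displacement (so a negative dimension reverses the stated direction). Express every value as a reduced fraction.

Apply edit: d1 := 8/5
  d4 = 3 - d1/5 - 10 = -183/25
  d5 = d1 - d3*5 + 4 = 18/5
  d6 = d5*2 - d1 + d4/2 = 97/50
  d7 = d2 + d1/3 = 308/15
  d8 = d3/3 = 2/15
  d9 = d8*4 = 8/15
  d10 = d9*4 - d6 = 29/150
Walk from origin (0, 0):
  seg 1: right by d10 = 29/150 → (29/150, 0)
  seg 2: up by d3 = 2/5 → (29/150, 2/5)
  seg 3: up by d4 = -183/25 → (29/150, -173/25)
  seg 4: left by d7 = 308/15 → (-1017/50, -173/25)
  seg 5: up by d6 = 97/50 → (-1017/50, -249/50)
  seg 6: up by d10 = 29/150 → (-1017/50, -359/75)
  seg 7: down by d6 = 97/50 → (-1017/50, -1009/150)
  seg 8: left by d5 = 18/5 → (-1197/50, -1009/150)
  seg 9: right by d10 = 29/150 → (-1781/75, -1009/150)

d4 = -183/25
d5 = 18/5
d6 = 97/50
d7 = 308/15
d8 = 2/15
d9 = 8/15
d10 = 29/150
endpoint = (-1781/75, -1009/150)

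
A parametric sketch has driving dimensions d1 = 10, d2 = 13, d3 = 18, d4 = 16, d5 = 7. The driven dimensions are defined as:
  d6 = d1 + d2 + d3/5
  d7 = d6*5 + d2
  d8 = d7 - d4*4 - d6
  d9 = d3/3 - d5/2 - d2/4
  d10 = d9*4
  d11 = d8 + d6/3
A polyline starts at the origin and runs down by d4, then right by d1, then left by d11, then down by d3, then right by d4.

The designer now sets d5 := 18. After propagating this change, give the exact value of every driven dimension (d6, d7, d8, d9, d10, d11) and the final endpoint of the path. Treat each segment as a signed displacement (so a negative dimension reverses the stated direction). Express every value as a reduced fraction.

Apply edit: d5 := 18
  d6 = d1 + d2 + d3/5 = 133/5
  d7 = d6*5 + d2 = 146
  d8 = d7 - d4*4 - d6 = 277/5
  d9 = d3/3 - d5/2 - d2/4 = -25/4
  d10 = d9*4 = -25
  d11 = d8 + d6/3 = 964/15
Walk from origin (0, 0):
  seg 1: down by d4 = 16 → (0, -16)
  seg 2: right by d1 = 10 → (10, -16)
  seg 3: left by d11 = 964/15 → (-814/15, -16)
  seg 4: down by d3 = 18 → (-814/15, -34)
  seg 5: right by d4 = 16 → (-574/15, -34)

d6 = 133/5
d7 = 146
d8 = 277/5
d9 = -25/4
d10 = -25
d11 = 964/15
endpoint = (-574/15, -34)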